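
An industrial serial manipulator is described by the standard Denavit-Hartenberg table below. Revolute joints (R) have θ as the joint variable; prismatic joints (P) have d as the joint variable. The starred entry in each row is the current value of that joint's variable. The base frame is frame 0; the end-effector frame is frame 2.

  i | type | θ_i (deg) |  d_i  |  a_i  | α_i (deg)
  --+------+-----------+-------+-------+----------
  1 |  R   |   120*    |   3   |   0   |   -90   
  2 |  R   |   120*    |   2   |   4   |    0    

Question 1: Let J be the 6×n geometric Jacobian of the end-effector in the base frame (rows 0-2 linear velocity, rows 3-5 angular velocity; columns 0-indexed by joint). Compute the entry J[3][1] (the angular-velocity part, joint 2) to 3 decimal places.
axis z_1 = (-0.8660,-0.5000,0.0000); lever o_n−o_1 = (-0.7321,-2.7321,-3.4641)
cross product → J_v[:, 1] = (1.7321,-3.0000,2.0000)
J_ω[:, 1] = z_1
entry J[3][1] = -0.8660

-0.866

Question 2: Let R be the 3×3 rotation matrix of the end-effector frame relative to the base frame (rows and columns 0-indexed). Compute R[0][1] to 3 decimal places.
End-effector y-axis (col 1 of R) = (0.4330,-0.7500,0.5000)
R[0][1] = 0.4330

0.433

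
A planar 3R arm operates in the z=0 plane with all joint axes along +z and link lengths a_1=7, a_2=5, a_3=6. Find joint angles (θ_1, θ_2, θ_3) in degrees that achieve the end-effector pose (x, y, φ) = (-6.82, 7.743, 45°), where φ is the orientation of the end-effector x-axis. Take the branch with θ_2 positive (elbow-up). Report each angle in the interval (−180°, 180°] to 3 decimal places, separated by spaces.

wrist centre = target − a_3·(cos φ, sin φ) = (-11.0626, 3.5004)
cos θ_2 = (134.6345−7²−5²)/(2·7·5) = 0.8662; θ_2 = 29.9791° (elbow-up)
β = atan2(3.5004,-11.0626) = 162.4420°; ψ = atan2(2.4984,11.3310) = 12.4344°
θ_1 = β − ψ = 150.0076°
θ_3 = φ − θ_1 − θ_2 = -134.9867° (wrapped to (-180°,180°])

150.008 29.979 -134.987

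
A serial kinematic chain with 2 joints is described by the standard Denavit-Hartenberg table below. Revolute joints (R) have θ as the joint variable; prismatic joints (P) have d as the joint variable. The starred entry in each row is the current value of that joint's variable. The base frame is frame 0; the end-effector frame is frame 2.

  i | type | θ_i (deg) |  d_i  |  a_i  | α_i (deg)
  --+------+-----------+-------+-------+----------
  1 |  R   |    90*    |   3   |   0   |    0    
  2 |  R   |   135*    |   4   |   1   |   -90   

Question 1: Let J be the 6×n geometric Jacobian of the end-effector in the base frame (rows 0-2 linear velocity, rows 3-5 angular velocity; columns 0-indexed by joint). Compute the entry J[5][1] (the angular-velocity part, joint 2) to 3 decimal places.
1.000

axis z_1 = (0.0000,0.0000,1.0000); lever o_n−o_1 = (-0.7071,-0.7071,4.0000)
cross product → J_v[:, 1] = (0.7071,-0.7071,0.0000)
J_ω[:, 1] = z_1
entry J[5][1] = 1.0000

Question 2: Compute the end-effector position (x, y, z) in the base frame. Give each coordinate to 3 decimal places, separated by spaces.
-0.707 -0.707 7.000

after link 1: o_1 = (0.0000, 0.0000, 3.0000)
after link 2: o_2 = (-0.7071, -0.7071, 7.0000)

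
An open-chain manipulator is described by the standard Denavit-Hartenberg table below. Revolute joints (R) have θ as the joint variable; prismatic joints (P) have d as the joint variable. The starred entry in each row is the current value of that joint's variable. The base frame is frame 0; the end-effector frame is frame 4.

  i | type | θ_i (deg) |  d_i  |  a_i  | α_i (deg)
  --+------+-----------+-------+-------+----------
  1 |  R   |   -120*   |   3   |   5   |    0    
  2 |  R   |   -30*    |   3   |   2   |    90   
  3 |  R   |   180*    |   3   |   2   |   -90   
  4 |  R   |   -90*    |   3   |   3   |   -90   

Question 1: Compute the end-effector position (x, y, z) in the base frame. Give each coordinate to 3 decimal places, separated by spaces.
after link 1: o_1 = (-2.5000, -4.3301, 3.0000)
after link 2: o_2 = (-4.2321, -5.3301, 6.0000)
after link 3: o_3 = (-4.0000, -1.7321, 6.0000)
after link 4: o_4 = (-5.5000, 0.8660, 3.0000)

-5.500 0.866 3.000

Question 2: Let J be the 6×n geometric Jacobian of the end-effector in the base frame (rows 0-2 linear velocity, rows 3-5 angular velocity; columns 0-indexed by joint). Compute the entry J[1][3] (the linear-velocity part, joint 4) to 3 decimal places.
axis z_3 = (0.0000,0.0000,-1.0000); lever o_n−o_3 = (-1.5000,2.5981,-3.0000)
cross product → J_v[:, 3] = (2.5981,1.5000,0.0000)
J_ω[:, 3] = z_3
entry J[1][3] = 1.5000

1.500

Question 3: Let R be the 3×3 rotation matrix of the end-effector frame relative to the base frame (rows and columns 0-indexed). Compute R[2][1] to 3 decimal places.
1.000

End-effector y-axis (col 1 of R) = (0.0000,-0.0000,1.0000)
R[2][1] = 1.0000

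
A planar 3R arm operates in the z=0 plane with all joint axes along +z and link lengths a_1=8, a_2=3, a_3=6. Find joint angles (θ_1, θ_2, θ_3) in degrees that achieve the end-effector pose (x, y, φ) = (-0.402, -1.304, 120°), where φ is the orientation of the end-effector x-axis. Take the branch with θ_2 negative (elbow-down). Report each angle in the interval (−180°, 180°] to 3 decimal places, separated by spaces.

wrist centre = target − a_3·(cos φ, sin φ) = (2.5980, -6.5002)
cos θ_2 = (49.0016−8²−3²)/(2·8·3) = -0.5000; θ_2 = -119.9978° (elbow-down)
β = atan2(-6.5002,2.5980) = -68.2143°; ψ = atan2(-2.5981,6.5001) = -21.7869°
θ_1 = β − ψ = -46.4273°
θ_3 = φ − θ_1 − θ_2 = -73.5749° (wrapped to (-180°,180°])

-46.427 -119.998 -73.575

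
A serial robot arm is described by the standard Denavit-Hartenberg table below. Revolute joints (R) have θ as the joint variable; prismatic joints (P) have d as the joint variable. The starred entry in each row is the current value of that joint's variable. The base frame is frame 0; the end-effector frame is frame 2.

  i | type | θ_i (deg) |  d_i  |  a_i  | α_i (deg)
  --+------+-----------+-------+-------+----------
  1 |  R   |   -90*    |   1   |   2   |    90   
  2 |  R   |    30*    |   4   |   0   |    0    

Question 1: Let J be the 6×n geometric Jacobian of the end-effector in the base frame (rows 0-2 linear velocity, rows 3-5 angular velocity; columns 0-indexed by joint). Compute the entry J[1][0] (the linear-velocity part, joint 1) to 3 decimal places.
-4.000

axis z_0 = ẑ; lever o_n−o_0 = (-4.0000,-2.0000,1.0000)
cross product → J_v[:, 0] = (2.0000,-4.0000,0.0000)
J_ω[:, 0] = z_0
entry J[1][0] = -4.0000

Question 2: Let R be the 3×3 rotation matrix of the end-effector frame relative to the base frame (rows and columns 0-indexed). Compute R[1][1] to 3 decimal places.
0.500

End-effector y-axis (col 1 of R) = (0.0000,0.5000,0.8660)
R[1][1] = 0.5000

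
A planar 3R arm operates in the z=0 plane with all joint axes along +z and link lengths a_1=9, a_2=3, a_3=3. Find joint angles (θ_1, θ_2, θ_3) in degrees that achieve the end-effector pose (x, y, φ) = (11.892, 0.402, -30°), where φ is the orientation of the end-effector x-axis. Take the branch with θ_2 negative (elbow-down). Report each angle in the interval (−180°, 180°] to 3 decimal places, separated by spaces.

wrist centre = target − a_3·(cos φ, sin φ) = (9.2939, 1.9020)
cos θ_2 = (89.9946−9²−3²)/(2·9·3) = -0.0001; θ_2 = -90.0057° (elbow-down)
β = atan2(1.9020,9.2939) = 11.5659°; ψ = atan2(-3.0000,8.9997) = -18.4355°
θ_1 = β − ψ = 30.0014°
θ_3 = φ − θ_1 − θ_2 = 30.0043° (wrapped to (-180°,180°])

30.001 -90.006 30.004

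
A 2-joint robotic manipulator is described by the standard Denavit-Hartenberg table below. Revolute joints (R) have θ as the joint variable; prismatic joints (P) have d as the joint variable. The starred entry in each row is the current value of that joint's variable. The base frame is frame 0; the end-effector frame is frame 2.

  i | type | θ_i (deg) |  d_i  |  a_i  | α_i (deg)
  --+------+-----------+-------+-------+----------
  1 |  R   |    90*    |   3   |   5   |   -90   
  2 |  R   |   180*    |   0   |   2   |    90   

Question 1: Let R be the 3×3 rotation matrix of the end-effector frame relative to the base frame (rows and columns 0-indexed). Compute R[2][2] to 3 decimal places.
End-effector z-axis (col 2 of R) = (-0.0000,0.0000,-1.0000)
R[2][2] = -1.0000

-1.000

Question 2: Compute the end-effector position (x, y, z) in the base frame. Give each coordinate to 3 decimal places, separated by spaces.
0.000 3.000 3.000

after link 1: o_1 = (0.0000, 5.0000, 3.0000)
after link 2: o_2 = (0.0000, 3.0000, 3.0000)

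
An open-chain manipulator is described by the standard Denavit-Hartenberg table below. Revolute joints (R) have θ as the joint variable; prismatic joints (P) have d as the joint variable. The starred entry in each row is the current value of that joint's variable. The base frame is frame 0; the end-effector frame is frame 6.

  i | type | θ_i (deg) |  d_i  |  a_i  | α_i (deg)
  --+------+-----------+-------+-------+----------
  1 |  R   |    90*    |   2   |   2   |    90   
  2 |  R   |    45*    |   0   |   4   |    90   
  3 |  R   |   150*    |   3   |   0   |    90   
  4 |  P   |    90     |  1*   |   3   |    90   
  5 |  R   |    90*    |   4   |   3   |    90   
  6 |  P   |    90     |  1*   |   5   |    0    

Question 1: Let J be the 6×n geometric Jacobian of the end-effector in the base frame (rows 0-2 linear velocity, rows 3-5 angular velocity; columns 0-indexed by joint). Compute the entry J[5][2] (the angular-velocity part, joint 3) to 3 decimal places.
-0.707

axis z_2 = (0.0000,0.7071,-0.7071); lever o_n−o_2 = (7.9641,0.8526,-9.0469)
cross product → J_v[:, 2] = (-5.7942,-5.6315,-5.6315)
J_ω[:, 2] = z_2
entry J[5][2] = -0.7071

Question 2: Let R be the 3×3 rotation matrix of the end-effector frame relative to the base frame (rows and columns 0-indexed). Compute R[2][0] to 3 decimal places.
End-effector x-axis (col 0 of R) = (0.5000,-0.6124,-0.6124)
R[2][0] = -0.6124

-0.612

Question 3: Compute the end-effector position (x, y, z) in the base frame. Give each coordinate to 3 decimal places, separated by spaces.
7.964 5.681 -4.218

after link 1: o_1 = (0.0000, 2.0000, 2.0000)
after link 2: o_2 = (0.0000, 4.8284, 4.8284)
after link 3: o_3 = (0.0000, 6.9497, 2.7071)
after link 4: o_4 = (0.8660, 9.4246, 0.9393)
after link 5: o_5 = (5.4641, 8.0358, -0.4495)
after link 6: o_6 = (7.9641, 5.6810, -4.2185)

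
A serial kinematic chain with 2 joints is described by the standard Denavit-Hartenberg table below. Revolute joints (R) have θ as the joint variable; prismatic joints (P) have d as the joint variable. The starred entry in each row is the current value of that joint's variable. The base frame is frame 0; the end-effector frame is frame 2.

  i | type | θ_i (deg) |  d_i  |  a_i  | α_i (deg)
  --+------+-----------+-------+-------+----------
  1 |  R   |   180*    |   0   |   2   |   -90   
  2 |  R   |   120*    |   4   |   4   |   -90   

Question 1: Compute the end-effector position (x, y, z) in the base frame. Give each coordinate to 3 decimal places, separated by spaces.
after link 1: o_1 = (-2.0000, 0.0000, 0.0000)
after link 2: o_2 = (-0.0000, -4.0000, -3.4641)

-0.000 -4.000 -3.464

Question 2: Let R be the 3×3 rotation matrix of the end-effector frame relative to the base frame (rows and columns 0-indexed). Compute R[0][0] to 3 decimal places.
0.500

End-effector x-axis (col 0 of R) = (0.5000,-0.0000,-0.8660)
R[0][0] = 0.5000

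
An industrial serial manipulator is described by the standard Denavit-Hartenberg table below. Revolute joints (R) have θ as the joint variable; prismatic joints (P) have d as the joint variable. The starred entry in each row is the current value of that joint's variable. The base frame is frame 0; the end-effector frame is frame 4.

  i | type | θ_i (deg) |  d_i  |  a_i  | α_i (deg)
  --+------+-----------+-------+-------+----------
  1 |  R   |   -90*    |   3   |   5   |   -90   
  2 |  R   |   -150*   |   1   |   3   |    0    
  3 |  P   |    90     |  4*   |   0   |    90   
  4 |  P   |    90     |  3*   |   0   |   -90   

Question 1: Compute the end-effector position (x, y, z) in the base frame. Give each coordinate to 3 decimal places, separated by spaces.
after link 1: o_1 = (0.0000, -5.0000, 3.0000)
after link 2: o_2 = (1.0000, -2.4019, 4.5000)
after link 3: o_3 = (5.0000, -2.4019, 4.5000)
after link 4: o_4 = (5.0000, 0.1962, 6.0000)

5.000 0.196 6.000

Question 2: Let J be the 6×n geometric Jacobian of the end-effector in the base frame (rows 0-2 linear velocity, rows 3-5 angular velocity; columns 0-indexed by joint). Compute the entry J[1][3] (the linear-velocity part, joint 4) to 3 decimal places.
0.866

prismatic axis z_3 = (-0.0000,0.8660,0.5000)
J_v[:, 3] = z_3; J_ω[:, 3] = (0,0,0)
entry J[1][3] = 0.8660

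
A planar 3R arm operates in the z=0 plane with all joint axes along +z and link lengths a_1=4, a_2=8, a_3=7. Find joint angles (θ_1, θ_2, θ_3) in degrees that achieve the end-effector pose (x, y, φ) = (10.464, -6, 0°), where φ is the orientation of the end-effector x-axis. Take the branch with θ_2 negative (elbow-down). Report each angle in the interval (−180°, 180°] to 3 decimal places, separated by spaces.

30.000 -120.001 90.001

wrist centre = target − a_3·(cos φ, sin φ) = (3.4640, -6.0000)
cos θ_2 = (47.9993−4²−8²)/(2·4·8) = -0.5000; θ_2 = -120.0007° (elbow-down)
β = atan2(-6.0000,3.4640) = -60.0007°; ψ = atan2(-6.9282,-0.0001) = -90.0007°
θ_1 = β − ψ = 30.0000°
θ_3 = φ − θ_1 − θ_2 = 90.0007° (wrapped to (-180°,180°])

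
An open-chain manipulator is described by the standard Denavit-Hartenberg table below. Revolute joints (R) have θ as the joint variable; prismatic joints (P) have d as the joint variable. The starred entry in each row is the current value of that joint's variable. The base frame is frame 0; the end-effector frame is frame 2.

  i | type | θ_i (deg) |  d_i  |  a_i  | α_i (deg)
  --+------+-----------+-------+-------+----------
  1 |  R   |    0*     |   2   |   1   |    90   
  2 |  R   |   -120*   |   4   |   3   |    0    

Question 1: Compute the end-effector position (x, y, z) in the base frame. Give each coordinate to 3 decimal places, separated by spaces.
-0.500 -4.000 -0.598

after link 1: o_1 = (1.0000, 0.0000, 2.0000)
after link 2: o_2 = (-0.5000, -4.0000, -0.5981)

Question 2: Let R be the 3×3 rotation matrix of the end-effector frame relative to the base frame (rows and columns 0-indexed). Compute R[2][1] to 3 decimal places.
End-effector y-axis (col 1 of R) = (0.8660,-0.0000,-0.5000)
R[2][1] = -0.5000

-0.500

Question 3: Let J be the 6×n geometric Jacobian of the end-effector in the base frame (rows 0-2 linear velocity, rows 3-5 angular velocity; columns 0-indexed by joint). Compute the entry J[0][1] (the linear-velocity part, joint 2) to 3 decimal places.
axis z_1 = (0.0000,-1.0000,0.0000); lever o_n−o_1 = (-1.5000,-4.0000,-2.5981)
cross product → J_v[:, 1] = (2.5981,-0.0000,-1.5000)
J_ω[:, 1] = z_1
entry J[0][1] = 2.5981

2.598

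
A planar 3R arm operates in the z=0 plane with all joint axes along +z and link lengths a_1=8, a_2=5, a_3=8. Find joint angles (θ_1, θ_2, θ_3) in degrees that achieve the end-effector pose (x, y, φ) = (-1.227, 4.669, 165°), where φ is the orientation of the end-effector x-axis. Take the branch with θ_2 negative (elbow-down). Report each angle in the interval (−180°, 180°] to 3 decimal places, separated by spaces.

60.001 -119.994 -135.007

wrist centre = target − a_3·(cos φ, sin φ) = (6.5004, 2.5984)
cos θ_2 = (49.0072−8²−5²)/(2·8·5) = -0.4999; θ_2 = -119.9940° (elbow-down)
β = atan2(2.5984,6.5004) = 21.7884°; ψ = atan2(-4.3304,5.5005) = -38.2126°
θ_1 = β − ψ = 60.0010°
θ_3 = φ − θ_1 − θ_2 = -135.0069° (wrapped to (-180°,180°])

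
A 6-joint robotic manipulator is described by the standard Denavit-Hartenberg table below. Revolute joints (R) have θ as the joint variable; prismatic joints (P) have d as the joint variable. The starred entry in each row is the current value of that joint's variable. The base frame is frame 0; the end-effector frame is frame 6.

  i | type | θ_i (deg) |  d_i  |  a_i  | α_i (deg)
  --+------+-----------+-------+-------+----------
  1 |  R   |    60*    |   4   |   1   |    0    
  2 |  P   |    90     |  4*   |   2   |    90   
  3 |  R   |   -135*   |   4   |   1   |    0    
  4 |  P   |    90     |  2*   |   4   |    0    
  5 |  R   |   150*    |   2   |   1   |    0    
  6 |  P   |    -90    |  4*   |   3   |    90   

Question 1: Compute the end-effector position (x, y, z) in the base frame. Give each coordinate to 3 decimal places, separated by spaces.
0.645 14.638 6.207

after link 1: o_1 = (0.5000, 0.8660, 4.0000)
after link 2: o_2 = (-1.2321, 1.8660, 8.0000)
after link 3: o_3 = (1.3803, 4.9766, 7.2929)
after link 4: o_4 = (-0.0692, 8.1228, 4.4645)
after link 5: o_5 = (1.1550, 9.7255, 5.4304)
after link 6: o_6 = (0.6454, 14.6385, 6.2068)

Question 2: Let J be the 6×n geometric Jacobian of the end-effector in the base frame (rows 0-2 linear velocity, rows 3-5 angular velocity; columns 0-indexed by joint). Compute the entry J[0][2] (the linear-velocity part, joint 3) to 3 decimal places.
axis z_2 = (0.5000,0.8660,0.0000); lever o_n−o_2 = (1.8775,12.7724,-1.7932)
cross product → J_v[:, 2] = (-1.5529,0.8966,4.7603)
J_ω[:, 2] = z_2
entry J[0][2] = -1.5529

-1.553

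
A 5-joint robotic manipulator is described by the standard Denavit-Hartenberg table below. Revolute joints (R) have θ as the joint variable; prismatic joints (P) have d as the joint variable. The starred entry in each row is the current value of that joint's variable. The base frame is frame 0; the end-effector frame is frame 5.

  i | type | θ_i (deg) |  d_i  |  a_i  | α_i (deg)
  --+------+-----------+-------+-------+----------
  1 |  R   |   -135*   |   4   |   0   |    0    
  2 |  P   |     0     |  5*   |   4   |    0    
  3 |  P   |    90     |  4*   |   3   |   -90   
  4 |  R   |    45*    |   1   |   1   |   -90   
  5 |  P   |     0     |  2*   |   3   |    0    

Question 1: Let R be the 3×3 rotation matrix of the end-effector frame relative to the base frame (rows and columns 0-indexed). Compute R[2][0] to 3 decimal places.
-0.707

End-effector x-axis (col 0 of R) = (0.5000,-0.5000,-0.7071)
R[2][0] = -0.7071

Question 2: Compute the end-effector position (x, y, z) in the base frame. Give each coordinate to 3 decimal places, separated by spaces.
after link 1: o_1 = (0.0000, 0.0000, 4.0000)
after link 2: o_2 = (-2.8284, -2.8284, 9.0000)
after link 3: o_3 = (-0.7071, -4.9497, 13.0000)
after link 4: o_4 = (0.5000, -4.7426, 12.2929)
after link 5: o_5 = (1.0000, -5.2426, 8.7574)

1.000 -5.243 8.757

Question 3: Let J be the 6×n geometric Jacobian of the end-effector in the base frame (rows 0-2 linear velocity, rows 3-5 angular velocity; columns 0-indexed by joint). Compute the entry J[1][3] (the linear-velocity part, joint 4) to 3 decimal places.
axis z_3 = (0.7071,0.7071,0.0000); lever o_n−o_3 = (1.7071,-0.2929,-4.2426)
cross product → J_v[:, 3] = (-3.0000,3.0000,-1.4142)
J_ω[:, 3] = z_3
entry J[1][3] = 3.0000

3.000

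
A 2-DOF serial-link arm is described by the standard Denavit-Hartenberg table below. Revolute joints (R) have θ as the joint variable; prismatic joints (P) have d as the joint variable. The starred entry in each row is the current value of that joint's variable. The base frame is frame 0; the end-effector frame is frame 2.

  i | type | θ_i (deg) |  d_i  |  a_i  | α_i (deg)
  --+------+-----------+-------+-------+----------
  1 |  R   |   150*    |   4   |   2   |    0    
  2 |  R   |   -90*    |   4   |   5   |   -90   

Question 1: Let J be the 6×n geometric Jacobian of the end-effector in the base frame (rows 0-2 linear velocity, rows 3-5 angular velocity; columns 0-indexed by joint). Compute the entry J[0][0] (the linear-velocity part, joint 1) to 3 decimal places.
axis z_0 = ẑ; lever o_n−o_0 = (0.7679,5.3301,8.0000)
cross product → J_v[:, 0] = (-5.3301,0.7679,0.0000)
J_ω[:, 0] = z_0
entry J[0][0] = -5.3301

-5.330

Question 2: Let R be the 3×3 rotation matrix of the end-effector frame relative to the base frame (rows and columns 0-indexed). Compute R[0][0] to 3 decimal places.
0.500

End-effector x-axis (col 0 of R) = (0.5000,0.8660,0.0000)
R[0][0] = 0.5000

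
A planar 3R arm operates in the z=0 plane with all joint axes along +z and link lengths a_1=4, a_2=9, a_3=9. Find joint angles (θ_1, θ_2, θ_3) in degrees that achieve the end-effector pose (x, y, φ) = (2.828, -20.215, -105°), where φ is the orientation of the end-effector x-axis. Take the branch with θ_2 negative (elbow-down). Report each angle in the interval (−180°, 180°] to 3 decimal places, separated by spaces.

-44.994 -30.010 -29.995

wrist centre = target − a_3·(cos φ, sin φ) = (5.1574, -11.5217)
cos θ_2 = (159.3473−4²−9²)/(2·4·9) = 0.8659; θ_2 = -30.0104° (elbow-down)
β = atan2(-11.5217,5.1574) = -65.8856°; ψ = atan2(-4.5014,11.7934) = -20.8913°
θ_1 = β − ψ = -44.9943°
θ_3 = φ − θ_1 − θ_2 = -29.9953° (wrapped to (-180°,180°])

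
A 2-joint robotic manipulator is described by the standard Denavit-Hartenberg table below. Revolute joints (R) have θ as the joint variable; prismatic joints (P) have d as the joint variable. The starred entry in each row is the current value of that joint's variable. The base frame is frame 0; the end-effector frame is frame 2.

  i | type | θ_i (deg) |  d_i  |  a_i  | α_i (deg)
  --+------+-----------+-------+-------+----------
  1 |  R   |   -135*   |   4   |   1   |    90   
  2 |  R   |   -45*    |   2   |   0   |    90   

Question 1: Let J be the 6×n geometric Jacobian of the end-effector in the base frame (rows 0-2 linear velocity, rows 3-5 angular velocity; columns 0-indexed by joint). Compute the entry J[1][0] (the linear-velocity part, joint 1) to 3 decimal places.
axis z_0 = ẑ; lever o_n−o_0 = (-2.1213,0.7071,4.0000)
cross product → J_v[:, 0] = (-0.7071,-2.1213,0.0000)
J_ω[:, 0] = z_0
entry J[1][0] = -2.1213

-2.121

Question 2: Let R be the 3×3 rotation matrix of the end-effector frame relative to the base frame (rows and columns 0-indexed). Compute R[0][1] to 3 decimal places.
-0.707

End-effector y-axis (col 1 of R) = (-0.7071,0.7071,0.0000)
R[0][1] = -0.7071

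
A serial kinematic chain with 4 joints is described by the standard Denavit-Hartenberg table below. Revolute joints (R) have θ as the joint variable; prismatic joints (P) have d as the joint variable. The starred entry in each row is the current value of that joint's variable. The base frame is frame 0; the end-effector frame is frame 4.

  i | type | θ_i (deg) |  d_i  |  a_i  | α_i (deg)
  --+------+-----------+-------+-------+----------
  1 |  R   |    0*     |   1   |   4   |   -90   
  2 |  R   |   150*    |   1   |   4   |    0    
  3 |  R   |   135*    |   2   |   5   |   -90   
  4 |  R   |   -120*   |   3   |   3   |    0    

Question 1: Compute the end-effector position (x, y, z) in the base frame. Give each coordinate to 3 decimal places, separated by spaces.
4.340 5.598 1.604

after link 1: o_1 = (4.0000, 0.0000, 1.0000)
after link 2: o_2 = (0.5359, 1.0000, -1.0000)
after link 3: o_3 = (1.8300, 3.0000, 3.8296)
after link 4: o_4 = (4.3395, 5.5981, 1.6043)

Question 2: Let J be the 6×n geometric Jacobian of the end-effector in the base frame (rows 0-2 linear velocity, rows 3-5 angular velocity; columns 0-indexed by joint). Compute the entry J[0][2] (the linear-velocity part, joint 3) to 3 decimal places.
2.604

axis z_2 = (0.0000,1.0000,0.0000); lever o_n−o_2 = (3.8036,4.5981,2.6043)
cross product → J_v[:, 2] = (2.6043,0.0000,-3.8036)
J_ω[:, 2] = z_2
entry J[0][2] = 2.6043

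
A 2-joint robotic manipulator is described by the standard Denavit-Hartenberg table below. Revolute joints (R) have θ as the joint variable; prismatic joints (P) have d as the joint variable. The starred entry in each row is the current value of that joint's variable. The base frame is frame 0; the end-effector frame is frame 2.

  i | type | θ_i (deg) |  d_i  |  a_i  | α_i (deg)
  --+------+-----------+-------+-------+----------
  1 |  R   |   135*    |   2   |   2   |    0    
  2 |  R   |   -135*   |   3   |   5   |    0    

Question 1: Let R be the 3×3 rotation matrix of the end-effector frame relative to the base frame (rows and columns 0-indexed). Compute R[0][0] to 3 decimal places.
1.000

End-effector x-axis (col 0 of R) = (1.0000,0.0000,0.0000)
R[0][0] = 1.0000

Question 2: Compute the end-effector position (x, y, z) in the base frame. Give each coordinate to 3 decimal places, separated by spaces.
after link 1: o_1 = (-1.4142, 1.4142, 2.0000)
after link 2: o_2 = (3.5858, 1.4142, 5.0000)

3.586 1.414 5.000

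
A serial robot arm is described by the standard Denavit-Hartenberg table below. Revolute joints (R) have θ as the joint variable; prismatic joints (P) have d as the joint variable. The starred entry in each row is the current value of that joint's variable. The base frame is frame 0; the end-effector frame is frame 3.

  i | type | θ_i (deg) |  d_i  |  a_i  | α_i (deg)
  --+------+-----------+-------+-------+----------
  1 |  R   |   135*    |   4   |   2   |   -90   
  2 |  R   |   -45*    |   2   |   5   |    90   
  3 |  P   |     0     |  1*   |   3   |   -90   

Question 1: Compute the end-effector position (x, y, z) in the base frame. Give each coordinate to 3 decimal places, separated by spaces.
after link 1: o_1 = (-1.4142, 1.4142, 4.0000)
after link 2: o_2 = (-5.3284, 2.5000, 7.5355)
after link 3: o_3 = (-6.3284, 3.5000, 10.3640)

-6.328 3.500 10.364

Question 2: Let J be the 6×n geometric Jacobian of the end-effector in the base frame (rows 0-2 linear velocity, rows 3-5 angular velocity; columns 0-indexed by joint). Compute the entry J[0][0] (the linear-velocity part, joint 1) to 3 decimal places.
axis z_0 = ẑ; lever o_n−o_0 = (-6.3284,3.5000,10.3640)
cross product → J_v[:, 0] = (-3.5000,-6.3284,0.0000)
J_ω[:, 0] = z_0
entry J[0][0] = -3.5000

-3.500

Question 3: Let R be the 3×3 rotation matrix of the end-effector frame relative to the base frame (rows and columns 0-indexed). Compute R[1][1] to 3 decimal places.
0.500

End-effector y-axis (col 1 of R) = (-0.5000,0.5000,-0.7071)
R[1][1] = 0.5000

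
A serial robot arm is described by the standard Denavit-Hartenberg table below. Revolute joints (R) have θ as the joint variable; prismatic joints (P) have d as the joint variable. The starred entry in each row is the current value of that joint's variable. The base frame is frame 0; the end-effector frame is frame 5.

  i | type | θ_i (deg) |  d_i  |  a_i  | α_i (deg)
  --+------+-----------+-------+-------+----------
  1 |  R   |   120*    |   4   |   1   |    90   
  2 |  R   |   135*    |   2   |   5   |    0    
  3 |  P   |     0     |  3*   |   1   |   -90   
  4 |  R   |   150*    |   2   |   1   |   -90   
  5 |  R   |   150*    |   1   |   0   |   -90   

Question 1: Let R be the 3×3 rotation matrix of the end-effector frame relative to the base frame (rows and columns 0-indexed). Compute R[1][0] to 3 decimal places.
End-effector x-axis (col 0 of R) = (0.4634,0.0634,0.8839)
R[1][0] = 0.0634

0.063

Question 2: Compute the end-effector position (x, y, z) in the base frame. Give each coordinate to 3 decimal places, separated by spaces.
6.493 -0.513 5.863

after link 1: o_1 = (-0.5000, 0.8660, 4.0000)
after link 2: o_2 = (2.9998, -1.1958, 7.5355)
after link 3: o_3 = (5.9514, -0.3082, 8.2426)
after link 4: o_4 = (5.9194, -1.2526, 6.2161)
after link 5: o_5 = (6.4926, -0.5134, 5.8625)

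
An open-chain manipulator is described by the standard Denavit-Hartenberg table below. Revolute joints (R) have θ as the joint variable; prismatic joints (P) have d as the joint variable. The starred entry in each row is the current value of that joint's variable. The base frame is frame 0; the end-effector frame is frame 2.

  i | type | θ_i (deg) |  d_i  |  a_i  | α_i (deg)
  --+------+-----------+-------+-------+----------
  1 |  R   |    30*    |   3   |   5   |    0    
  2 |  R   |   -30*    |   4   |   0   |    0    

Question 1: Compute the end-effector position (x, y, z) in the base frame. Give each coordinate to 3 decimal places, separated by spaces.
4.330 2.500 7.000

after link 1: o_1 = (4.3301, 2.5000, 3.0000)
after link 2: o_2 = (4.3301, 2.5000, 7.0000)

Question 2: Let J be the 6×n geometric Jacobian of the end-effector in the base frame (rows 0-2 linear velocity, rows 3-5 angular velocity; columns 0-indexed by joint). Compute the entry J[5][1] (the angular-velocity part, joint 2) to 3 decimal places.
1.000

axis z_1 = (0.0000,0.0000,1.0000); lever o_n−o_1 = (0.0000,0.0000,4.0000)
cross product → J_v[:, 1] = (0.0000,0.0000,0.0000)
J_ω[:, 1] = z_1
entry J[5][1] = 1.0000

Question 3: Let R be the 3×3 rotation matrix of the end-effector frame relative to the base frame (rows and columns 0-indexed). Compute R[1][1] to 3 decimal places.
1.000

End-effector y-axis (col 1 of R) = (0.0000,1.0000,0.0000)
R[1][1] = 1.0000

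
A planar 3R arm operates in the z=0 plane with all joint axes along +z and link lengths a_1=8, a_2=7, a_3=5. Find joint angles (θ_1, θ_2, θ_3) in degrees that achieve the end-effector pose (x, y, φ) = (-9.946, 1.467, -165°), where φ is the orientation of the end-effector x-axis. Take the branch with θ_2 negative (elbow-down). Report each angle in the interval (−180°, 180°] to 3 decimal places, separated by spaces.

wrist centre = target − a_3·(cos φ, sin φ) = (-5.1164, 2.7611)
cos θ_2 = (33.8009−8²−7²)/(2·8·7) = -0.7071; θ_2 = -135.0023° (elbow-down)
β = atan2(2.7611,-5.1164) = 151.6461°; ψ = atan2(-4.9496,3.0501) = -58.3574°
θ_1 = β − ψ = 210.0035°
θ_3 = φ − θ_1 − θ_2 = 119.9988° (wrapped to (-180°,180°])

-149.996 -135.002 119.999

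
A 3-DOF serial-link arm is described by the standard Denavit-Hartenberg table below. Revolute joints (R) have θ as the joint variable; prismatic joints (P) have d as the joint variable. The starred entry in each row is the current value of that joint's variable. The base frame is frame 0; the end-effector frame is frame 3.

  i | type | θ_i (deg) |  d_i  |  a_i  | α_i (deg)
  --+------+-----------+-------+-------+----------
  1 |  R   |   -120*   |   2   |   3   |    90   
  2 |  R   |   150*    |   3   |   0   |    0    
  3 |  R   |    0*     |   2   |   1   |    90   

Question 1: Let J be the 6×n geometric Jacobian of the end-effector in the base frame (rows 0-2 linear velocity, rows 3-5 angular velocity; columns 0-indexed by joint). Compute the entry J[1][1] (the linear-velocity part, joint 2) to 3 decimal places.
axis z_1 = (-0.8660,0.5000,0.0000); lever o_n−o_1 = (-3.8971,3.2500,0.5000)
cross product → J_v[:, 1] = (0.2500,0.4330,-0.8660)
J_ω[:, 1] = z_1
entry J[1][1] = 0.4330

0.433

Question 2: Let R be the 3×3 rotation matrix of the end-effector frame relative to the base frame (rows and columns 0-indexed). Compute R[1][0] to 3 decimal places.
End-effector x-axis (col 0 of R) = (0.4330,0.7500,0.5000)
R[1][0] = 0.7500

0.750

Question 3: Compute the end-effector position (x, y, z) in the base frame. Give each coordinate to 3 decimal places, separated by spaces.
after link 1: o_1 = (-1.5000, -2.5981, 2.0000)
after link 2: o_2 = (-4.0981, -1.0981, 2.0000)
after link 3: o_3 = (-5.3971, 0.6519, 2.5000)

-5.397 0.652 2.500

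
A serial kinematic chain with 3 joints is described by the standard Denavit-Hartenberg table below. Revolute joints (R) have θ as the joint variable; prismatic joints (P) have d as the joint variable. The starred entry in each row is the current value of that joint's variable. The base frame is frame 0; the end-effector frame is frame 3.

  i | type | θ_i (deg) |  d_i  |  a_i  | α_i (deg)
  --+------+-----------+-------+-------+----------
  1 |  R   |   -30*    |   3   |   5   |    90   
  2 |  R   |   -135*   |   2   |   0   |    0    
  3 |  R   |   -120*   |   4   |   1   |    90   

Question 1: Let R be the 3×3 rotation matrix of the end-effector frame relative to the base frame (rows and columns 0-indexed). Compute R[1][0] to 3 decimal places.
0.129

End-effector x-axis (col 0 of R) = (-0.2241,0.1294,0.9659)
R[1][0] = 0.1294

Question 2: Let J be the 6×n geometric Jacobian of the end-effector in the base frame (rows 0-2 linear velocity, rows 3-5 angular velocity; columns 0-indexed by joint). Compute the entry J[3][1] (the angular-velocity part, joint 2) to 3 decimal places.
axis z_1 = (-0.5000,-0.8660,0.0000); lever o_n−o_1 = (-3.2241,-5.0667,0.9659)
cross product → J_v[:, 1] = (-0.8365,0.4830,-0.2588)
J_ω[:, 1] = z_1
entry J[3][1] = -0.5000

-0.500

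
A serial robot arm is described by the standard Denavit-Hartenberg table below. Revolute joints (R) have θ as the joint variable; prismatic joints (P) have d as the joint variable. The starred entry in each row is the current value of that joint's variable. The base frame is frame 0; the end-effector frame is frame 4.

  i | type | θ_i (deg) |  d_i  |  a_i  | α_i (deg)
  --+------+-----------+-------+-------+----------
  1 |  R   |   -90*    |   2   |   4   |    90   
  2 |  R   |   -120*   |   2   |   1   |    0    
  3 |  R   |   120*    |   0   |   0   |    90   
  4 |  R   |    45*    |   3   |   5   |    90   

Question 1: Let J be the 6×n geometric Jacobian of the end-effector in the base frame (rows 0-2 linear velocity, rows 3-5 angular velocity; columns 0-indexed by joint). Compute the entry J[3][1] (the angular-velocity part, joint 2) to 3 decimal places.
axis z_1 = (-1.0000,-0.0000,0.0000); lever o_n−o_1 = (-5.5355,-3.0355,-3.8660)
cross product → J_v[:, 1] = (0.0000,-3.8660,3.0355)
J_ω[:, 1] = z_1
entry J[3][1] = -1.0000

-1.000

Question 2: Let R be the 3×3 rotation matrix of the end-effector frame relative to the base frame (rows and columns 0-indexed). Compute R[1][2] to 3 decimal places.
End-effector z-axis (col 2 of R) = (0.7071,-0.7071,-0.0000)
R[1][2] = -0.7071

-0.707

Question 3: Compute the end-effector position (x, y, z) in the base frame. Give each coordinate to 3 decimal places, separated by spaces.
-5.536 -7.036 -1.866

after link 1: o_1 = (0.0000, -4.0000, 2.0000)
after link 2: o_2 = (-2.0000, -3.5000, 1.1340)
after link 3: o_3 = (-2.0000, -3.5000, 1.1340)
after link 4: o_4 = (-5.5355, -7.0355, -1.8660)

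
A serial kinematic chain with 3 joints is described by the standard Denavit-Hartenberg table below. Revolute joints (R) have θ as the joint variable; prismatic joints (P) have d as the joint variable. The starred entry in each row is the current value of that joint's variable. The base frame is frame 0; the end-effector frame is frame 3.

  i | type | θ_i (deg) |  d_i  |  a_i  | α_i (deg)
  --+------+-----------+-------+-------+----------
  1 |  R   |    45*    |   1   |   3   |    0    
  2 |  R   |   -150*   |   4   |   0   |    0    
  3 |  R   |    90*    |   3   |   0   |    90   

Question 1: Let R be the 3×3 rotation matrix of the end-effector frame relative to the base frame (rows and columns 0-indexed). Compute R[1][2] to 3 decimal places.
End-effector z-axis (col 2 of R) = (-0.2588,-0.9659,0.0000)
R[1][2] = -0.9659

-0.966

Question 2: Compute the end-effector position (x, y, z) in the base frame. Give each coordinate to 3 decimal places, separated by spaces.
after link 1: o_1 = (2.1213, 2.1213, 1.0000)
after link 2: o_2 = (2.1213, 2.1213, 5.0000)
after link 3: o_3 = (2.1213, 2.1213, 8.0000)

2.121 2.121 8.000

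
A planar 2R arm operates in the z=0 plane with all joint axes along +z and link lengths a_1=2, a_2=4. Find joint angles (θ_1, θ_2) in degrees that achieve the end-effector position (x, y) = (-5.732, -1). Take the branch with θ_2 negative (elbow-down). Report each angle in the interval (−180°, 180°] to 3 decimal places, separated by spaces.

-149.997 -30.004

cos θ_2 = (33.8558−2²−4²)/(2·2·4) = 0.8660; θ_2 = -30.0042° (elbow-down)
β = atan2(-1.0000,-5.7320) = -170.1038°; ψ = atan2(-2.0003,5.4640) = -20.1067°
θ_1 = β − ψ = -149.9971°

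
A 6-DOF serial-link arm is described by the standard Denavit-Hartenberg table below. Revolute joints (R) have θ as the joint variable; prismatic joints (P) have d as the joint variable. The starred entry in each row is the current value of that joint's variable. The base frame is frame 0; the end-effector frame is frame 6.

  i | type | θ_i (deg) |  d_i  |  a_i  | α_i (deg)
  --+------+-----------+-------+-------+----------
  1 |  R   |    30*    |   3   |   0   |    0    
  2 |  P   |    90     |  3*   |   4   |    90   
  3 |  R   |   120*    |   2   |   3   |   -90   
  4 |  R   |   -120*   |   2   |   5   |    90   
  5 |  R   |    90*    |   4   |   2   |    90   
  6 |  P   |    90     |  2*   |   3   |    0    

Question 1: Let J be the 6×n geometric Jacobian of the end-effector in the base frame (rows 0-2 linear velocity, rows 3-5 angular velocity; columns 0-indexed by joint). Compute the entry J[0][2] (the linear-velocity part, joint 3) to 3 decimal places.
-3.842

axis z_2 = (0.8660,0.5000,0.0000); lever o_n−o_2 = (4.0425,2.1226,-7.6830)
cross product → J_v[:, 2] = (-3.8415,6.6537,-0.1830)
J_ω[:, 2] = z_2
entry J[0][2] = -3.8415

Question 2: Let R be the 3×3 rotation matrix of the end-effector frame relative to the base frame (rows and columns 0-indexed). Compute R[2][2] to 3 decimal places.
End-effector z-axis (col 2 of R) = (0.6250,0.6495,-0.4330)
R[2][2] = -0.4330

-0.433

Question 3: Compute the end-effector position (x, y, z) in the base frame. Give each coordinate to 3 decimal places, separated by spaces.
2.042 5.587 -1.683

after link 1: o_1 = (0.0000, 0.0000, 3.0000)
after link 2: o_2 = (-2.0000, 3.4641, 6.0000)
after link 3: o_3 = (0.4821, 3.1651, 8.5981)
after link 4: o_4 = (4.4731, 4.9127, 5.4330)
after link 5: o_5 = (2.7410, 3.9127, 1.4330)
after link 6: o_6 = (2.0425, 5.5867, -1.6830)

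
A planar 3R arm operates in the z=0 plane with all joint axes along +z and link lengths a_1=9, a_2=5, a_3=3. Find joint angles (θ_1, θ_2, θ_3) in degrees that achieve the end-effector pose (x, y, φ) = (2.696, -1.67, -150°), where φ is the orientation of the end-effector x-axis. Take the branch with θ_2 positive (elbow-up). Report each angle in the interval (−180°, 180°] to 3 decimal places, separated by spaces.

wrist centre = target − a_3·(cos φ, sin φ) = (5.2941, -0.1700)
cos θ_2 = (28.0561−9²−5²)/(2·9·5) = -0.8660; θ_2 = 150.0020° (elbow-up)
β = atan2(-0.1700,5.2941) = -1.8392°; ψ = atan2(2.4998,4.6698) = 28.1612°
θ_1 = β − ψ = -30.0004°
θ_3 = φ − θ_1 − θ_2 = 89.9984° (wrapped to (-180°,180°])

-30.000 150.002 89.998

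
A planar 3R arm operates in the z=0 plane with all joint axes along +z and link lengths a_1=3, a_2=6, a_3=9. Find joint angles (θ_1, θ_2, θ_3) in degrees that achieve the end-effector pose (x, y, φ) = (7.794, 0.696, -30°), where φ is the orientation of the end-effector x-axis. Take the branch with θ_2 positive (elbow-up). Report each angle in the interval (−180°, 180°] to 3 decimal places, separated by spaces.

wrist centre = target − a_3·(cos φ, sin φ) = (-0.0002, 5.1960)
cos θ_2 = (26.9984−3²−6²)/(2·3·6) = -0.5000; θ_2 = 120.0029° (elbow-up)
β = atan2(5.1960,-0.0002) = 90.0025°; ψ = atan2(5.1960,-0.0003) = 90.0029°
θ_1 = β − ψ = -0.0004°
θ_3 = φ − θ_1 − θ_2 = -150.0025° (wrapped to (-180°,180°])

-0.000 120.003 -150.003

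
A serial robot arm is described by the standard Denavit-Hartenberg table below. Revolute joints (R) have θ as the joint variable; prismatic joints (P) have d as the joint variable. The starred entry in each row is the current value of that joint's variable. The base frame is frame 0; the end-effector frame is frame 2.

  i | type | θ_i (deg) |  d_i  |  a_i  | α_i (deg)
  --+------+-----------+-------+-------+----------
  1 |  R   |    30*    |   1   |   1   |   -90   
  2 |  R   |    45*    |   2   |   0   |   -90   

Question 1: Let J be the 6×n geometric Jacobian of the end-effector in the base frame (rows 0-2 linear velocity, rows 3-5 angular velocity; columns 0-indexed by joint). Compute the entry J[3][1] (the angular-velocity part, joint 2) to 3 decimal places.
-0.500

axis z_1 = (-0.5000,0.8660,0.0000); lever o_n−o_1 = (-1.0000,1.7321,0.0000)
cross product → J_v[:, 1] = (0.0000,0.0000,0.0000)
J_ω[:, 1] = z_1
entry J[3][1] = -0.5000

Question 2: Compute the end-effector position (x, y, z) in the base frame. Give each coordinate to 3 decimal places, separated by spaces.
-0.134 2.232 1.000

after link 1: o_1 = (0.8660, 0.5000, 1.0000)
after link 2: o_2 = (-0.1340, 2.2321, 1.0000)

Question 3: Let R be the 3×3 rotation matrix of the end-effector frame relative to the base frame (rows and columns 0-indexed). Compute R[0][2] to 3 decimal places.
-0.612

End-effector z-axis (col 2 of R) = (-0.6124,-0.3536,-0.7071)
R[0][2] = -0.6124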